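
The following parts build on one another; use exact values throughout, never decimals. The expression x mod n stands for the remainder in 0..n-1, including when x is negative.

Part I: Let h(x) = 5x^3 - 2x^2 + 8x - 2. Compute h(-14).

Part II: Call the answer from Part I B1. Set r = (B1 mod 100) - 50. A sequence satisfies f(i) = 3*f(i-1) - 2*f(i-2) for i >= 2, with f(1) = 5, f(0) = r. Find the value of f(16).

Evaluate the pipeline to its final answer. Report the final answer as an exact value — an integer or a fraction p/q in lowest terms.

Part I: 5*(-14)^3 - 2*(-14)^2 + 8*(-14)^1 - 2 = (-13720) + (-392) + (-112) + (-2) = -14226; answer -14226
Part II: B1 = -14226; r = 24; f(2) = 3*(5) - 2*(24) = -33; iterating: f(2)=-33, f(3)=-109, f(4)=-261, f(5)=-565, f(6)=-1173, f(7)=-2389, f(8)=-4821, f(9)=-9685, f(10)=-19413, f(11)=-38869, f(12)=-77781, f(13)=-155605, f(14)=-311253, f(15)=-622549, f(16)=-1245141; answer -1245141

-1245141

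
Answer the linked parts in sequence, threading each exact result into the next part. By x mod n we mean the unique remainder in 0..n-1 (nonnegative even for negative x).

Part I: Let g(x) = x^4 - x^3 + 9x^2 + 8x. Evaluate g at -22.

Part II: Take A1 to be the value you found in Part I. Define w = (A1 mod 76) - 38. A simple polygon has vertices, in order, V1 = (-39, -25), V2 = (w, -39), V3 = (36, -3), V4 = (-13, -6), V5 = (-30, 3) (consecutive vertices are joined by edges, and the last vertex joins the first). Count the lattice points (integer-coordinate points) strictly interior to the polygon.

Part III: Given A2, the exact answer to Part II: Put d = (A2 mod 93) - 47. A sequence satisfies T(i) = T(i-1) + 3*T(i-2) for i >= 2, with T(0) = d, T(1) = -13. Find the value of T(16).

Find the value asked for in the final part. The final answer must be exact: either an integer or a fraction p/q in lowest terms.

-11065951

Part I: 1*(-22)^4 - 1*(-22)^3 + 9*(-22)^2 + 8*(-22)^1 = (234256) + (10648) + (4356) + (-176) = 249084; answer 249084
Part II: A1 = 249084; w = -6; cross terms: (-39*-39 - -6*-25)=1371, (-6*-3 - 36*-39)=1422, (36*-6 - -13*-3)=-255, (-13*3 - -30*-6)=-219, (-30*-25 - -39*3)=867; twice the area = |3186| = 3186; area = 1593; boundary points = 1 + 6 + 1 + 1 + 1 = 10; strictly interior points = area - boundary/2 + 1 = 1589; answer 1589
Part III: A2 = 1589; d = -39; T(2) = 1*(-13) + 3*(-39) = -130; iterating: T(2)=-130, T(3)=-169, T(4)=-559, T(5)=-1066, T(6)=-2743, T(7)=-5941, T(8)=-14170, T(9)=-31993, T(10)=-74503, T(11)=-170482, T(12)=-393991, T(13)=-905437, T(14)=-2087410, T(15)=-4803721, T(16)=-11065951; answer -11065951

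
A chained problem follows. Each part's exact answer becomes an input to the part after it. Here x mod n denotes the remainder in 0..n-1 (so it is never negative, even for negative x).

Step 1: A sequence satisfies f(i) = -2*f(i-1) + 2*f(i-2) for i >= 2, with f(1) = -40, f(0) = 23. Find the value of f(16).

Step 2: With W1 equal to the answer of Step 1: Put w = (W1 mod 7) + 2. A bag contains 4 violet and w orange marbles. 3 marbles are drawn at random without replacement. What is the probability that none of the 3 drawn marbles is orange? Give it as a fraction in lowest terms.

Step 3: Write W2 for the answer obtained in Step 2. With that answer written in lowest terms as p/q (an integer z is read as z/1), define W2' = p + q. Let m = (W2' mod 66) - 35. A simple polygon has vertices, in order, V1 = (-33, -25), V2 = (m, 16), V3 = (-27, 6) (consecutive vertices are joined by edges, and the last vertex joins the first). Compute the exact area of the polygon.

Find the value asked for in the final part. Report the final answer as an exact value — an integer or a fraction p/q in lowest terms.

Step 1: f(2) = -2*(-40) + 2*(23) = 126; iterating: f(2)=126, f(3)=-332, f(4)=916, f(5)=-2496, f(6)=6824, f(7)=-18640, f(8)=50928, f(9)=-139136, f(10)=380128, f(11)=-1038528, f(12)=2837312, f(13)=-7751680, f(14)=21177984, f(15)=-57859328, f(16)=158074624; answer 158074624
Step 2: W1 = 158074624; w = 3; total draws C(7,3) = 35; favorable C(4,3) = 4; P = 4/35; answer 4/35
Step 3: W2 = 4/35; threaded value p + q = 39; m = 4; cross terms: (-33*16 - 4*-25)=-428, (4*6 - -27*16)=456, (-27*-25 - -33*6)=873; twice the area = |901| = 901; area = 901/2; answer 901/2

901/2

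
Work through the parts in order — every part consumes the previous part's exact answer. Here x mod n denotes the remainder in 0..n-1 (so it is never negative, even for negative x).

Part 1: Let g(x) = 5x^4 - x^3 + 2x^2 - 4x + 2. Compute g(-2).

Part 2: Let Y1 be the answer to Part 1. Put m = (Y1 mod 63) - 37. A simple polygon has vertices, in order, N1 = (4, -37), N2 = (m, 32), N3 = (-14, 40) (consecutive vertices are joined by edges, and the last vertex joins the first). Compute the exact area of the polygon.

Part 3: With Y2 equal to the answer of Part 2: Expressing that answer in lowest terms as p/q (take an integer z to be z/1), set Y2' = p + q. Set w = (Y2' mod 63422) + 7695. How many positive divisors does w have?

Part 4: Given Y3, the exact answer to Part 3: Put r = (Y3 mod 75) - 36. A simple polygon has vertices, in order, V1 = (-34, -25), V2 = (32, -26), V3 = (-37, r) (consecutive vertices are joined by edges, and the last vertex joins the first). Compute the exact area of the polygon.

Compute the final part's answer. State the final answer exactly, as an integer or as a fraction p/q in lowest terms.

201/2

Part 1: 5*(-2)^4 - 1*(-2)^3 + 2*(-2)^2 - 4*(-2)^1 + 2 = (80) + (8) + (8) + (8) + (2) = 106; answer 106
Part 2: Y1 = 106; m = 6; cross terms: (4*32 - 6*-37)=350, (6*40 - -14*32)=688, (-14*-37 - 4*40)=358; twice the area = |1396| = 1396; area = 698; answer 698
Part 3: Y2 = 698; threaded value p + q = 699; w = 8394; 8394 = 2 * 3 * 1399; number of divisors = (1+1) * (1+1) * (1+1) = 8; answer 8
Part 4: Y3 = 8; r = -28; cross terms: (-34*-26 - 32*-25)=1684, (32*-28 - -37*-26)=-1858, (-37*-25 - -34*-28)=-27; twice the area = |-201| = 201; area = 201/2; answer 201/2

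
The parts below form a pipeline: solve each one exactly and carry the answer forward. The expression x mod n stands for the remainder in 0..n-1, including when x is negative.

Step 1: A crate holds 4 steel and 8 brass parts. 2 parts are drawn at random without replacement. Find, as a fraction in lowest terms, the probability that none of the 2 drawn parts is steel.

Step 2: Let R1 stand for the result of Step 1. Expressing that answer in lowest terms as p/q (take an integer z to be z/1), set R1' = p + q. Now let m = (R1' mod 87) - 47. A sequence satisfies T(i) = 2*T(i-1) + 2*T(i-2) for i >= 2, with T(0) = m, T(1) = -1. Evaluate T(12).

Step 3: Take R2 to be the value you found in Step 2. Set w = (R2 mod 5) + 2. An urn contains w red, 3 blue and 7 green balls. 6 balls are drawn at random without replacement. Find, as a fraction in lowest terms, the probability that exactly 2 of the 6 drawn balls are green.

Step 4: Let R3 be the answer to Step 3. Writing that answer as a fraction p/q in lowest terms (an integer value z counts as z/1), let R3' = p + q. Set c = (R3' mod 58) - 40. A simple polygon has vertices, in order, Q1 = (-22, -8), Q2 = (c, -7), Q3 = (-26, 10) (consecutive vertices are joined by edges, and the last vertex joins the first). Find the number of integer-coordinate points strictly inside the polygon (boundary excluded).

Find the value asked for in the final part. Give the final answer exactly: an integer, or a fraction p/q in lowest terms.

280

Step 1: total draws C(12,2) = 66; favorable C(8,2) = 28; P = 14/33; answer 14/33
Step 2: R1 = 14/33; threaded value p + q = 47; m = 0; T(2) = 2*(-1) + 2*(0) = -2; iterating: T(2)=-2, T(3)=-6, T(4)=-16, T(5)=-44, T(6)=-120, T(7)=-328, T(8)=-896, T(9)=-2448, T(10)=-6688, T(11)=-18272, T(12)=-49920; answer -49920
Step 3: R2 = -49920; w = 2; total draws C(12,6) = 924; favorable C(7,2)*C(5,4) = 105; P = 5/44; answer 5/44
Step 4: R3 = 5/44; threaded value p + q = 49; c = 9; cross terms: (-22*-7 - 9*-8)=226, (9*10 - -26*-7)=-92, (-26*-8 - -22*10)=428; twice the area = |562| = 562; area = 281; boundary points = 1 + 1 + 2 = 4; strictly interior points = area - boundary/2 + 1 = 280; answer 280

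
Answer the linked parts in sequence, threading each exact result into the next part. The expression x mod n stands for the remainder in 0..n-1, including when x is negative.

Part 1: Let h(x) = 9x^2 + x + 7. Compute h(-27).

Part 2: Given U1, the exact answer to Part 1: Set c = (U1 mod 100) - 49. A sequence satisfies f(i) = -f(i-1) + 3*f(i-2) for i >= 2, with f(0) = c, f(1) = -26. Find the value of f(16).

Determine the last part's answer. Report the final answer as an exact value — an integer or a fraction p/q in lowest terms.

Part 1: 9*(-27)^2 + 1*(-27)^1 + 7 = (6561) + (-27) + (7) = 6541; answer 6541
Part 2: U1 = 6541; c = -8; f(2) = -1*(-26) + 3*(-8) = 2; iterating: f(2)=2, f(3)=-80, f(4)=86, f(5)=-326, f(6)=584, f(7)=-1562, f(8)=3314, f(9)=-8000, f(10)=17942, f(11)=-41942, f(12)=95768, f(13)=-221594, f(14)=508898, f(15)=-1173680, f(16)=2700374; answer 2700374

2700374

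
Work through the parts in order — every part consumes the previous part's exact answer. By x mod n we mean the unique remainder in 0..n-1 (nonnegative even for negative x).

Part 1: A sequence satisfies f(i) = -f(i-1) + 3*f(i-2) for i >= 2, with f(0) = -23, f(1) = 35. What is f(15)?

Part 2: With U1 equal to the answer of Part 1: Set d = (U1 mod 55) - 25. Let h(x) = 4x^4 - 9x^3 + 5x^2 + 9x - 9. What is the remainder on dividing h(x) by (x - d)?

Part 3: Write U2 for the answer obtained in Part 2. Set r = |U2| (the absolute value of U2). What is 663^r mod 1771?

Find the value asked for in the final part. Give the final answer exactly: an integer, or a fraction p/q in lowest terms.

Part 1: f(2) = -1*(35) + 3*(-23) = -104; iterating: f(2)=-104, f(3)=209, f(4)=-521, f(5)=1148, f(6)=-2711, f(7)=6155, f(8)=-14288, f(9)=32753, f(10)=-75617, f(11)=173876, f(12)=-400727, f(13)=922355, f(14)=-2124536, f(15)=4891601; answer 4891601
Part 2: U1 = 4891601; d = -14; remainder = value at the root: 4*(-14)^4 - 9*(-14)^3 + 5*(-14)^2 + 9*(-14)^1 - 9 = (153664) + (24696) + (980) + (-126) + (-9) = 179205; answer 179205
Part 3: U2 = 179205; r = 179205; squarings mod 1771: 663^1=663, 663^2=361, 663^4=1038, 663^8=676, 663^16=58, 663^32=1593, 663^64=1577, 663^128=445, 663^256=1444, 663^512=669, 663^1024=1269, 663^2048=522, 663^4096=1521, 663^8192=515, 663^16384=1346, 663^32768=1754, 663^65536=289, 663^131072=284; 663^179205 = 663^1 * 663^4 * 663^1024 * 663^2048 * 663^4096 * 663^8192 * 663^32768 * 663^131072 = 342 (mod 1771); answer 342

342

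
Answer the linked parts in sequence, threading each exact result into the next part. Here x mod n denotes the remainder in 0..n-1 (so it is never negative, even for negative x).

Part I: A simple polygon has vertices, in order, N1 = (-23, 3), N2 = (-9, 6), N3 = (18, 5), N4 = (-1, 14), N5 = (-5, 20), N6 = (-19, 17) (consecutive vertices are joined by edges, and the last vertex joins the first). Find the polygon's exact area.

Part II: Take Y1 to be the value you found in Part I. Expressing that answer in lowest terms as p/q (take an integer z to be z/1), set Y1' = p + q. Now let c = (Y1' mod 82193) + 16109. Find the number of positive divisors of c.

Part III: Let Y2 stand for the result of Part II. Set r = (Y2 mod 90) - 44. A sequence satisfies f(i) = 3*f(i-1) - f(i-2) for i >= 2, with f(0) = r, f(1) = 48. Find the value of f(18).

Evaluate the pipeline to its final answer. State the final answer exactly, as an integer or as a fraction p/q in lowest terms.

921960828

Part I: cross terms: (-23*6 - -9*3)=-111, (-9*5 - 18*6)=-153, (18*14 - -1*5)=257, (-1*20 - -5*14)=50, (-5*17 - -19*20)=295, (-19*3 - -23*17)=334; twice the area = |672| = 672; area = 336; answer 336
Part II: Y1 = 336; threaded value p + q = 337; c = 16446; 16446 = 2 * 3 * 2741; number of divisors = (1+1) * (1+1) * (1+1) = 8; answer 8
Part III: Y2 = 8; r = -36; f(2) = 3*(48) - 1*(-36) = 180; iterating: f(2)=180, f(3)=492, f(4)=1296, f(5)=3396, f(6)=8892, f(7)=23280, f(8)=60948, f(9)=159564, f(10)=417744, f(11)=1093668, f(12)=2863260, f(13)=7496112, f(14)=19625076, f(15)=51379116, f(16)=134512272, f(17)=352157700, f(18)=921960828; answer 921960828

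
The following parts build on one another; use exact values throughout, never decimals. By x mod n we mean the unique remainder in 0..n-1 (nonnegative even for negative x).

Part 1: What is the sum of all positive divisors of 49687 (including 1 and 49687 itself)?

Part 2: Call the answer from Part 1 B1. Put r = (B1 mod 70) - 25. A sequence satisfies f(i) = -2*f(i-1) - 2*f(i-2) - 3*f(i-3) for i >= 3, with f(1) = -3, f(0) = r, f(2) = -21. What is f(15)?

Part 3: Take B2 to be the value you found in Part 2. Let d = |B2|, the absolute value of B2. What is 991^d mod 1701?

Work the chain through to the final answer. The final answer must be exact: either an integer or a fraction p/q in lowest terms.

946

Part 1: 49687 = 11 * 4517; sigma = (1 + 11) * (1 + 4517) = 12 * 4518 = 54216; answer 54216
Part 2: B1 = 54216; r = 11; f(3) = -2*(-21) - 2*(-3) - 3*(11) = 15; iterating: f(3)=15, f(4)=21, f(5)=-9, f(6)=-69, f(7)=93, f(8)=-21, f(9)=63, f(10)=-363, f(11)=663, f(12)=-789, f(13)=1341, f(14)=-3093, f(15)=5871; answer 5871
Part 3: B2 = 5871; d = 5871; squarings mod 1701: 991^1=991, 991^2=604, 991^4=802, 991^8=226, 991^16=46, 991^32=415, 991^64=424, 991^128=1171, 991^256=235, 991^512=793, 991^1024=1180, 991^2048=982, 991^4096=1558; 991^5871 = 991^1 * 991^2 * 991^4 * 991^8 * 991^32 * 991^64 * 991^128 * 991^512 * 991^1024 * 991^4096 = 946 (mod 1701); answer 946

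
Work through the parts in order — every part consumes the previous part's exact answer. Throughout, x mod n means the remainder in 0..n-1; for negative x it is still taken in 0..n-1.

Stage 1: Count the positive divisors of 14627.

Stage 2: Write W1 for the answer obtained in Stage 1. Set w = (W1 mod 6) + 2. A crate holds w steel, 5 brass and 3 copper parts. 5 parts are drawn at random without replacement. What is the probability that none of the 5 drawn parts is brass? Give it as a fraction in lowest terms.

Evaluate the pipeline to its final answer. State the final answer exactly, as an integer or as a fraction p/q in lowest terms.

7/264

Stage 1: 14627 is prime, so its only divisors are 1 and 14627; count = 2; answer 2
Stage 2: W1 = 2; w = 4; total draws C(12,5) = 792; favorable C(7,5) = 21; P = 7/264; answer 7/264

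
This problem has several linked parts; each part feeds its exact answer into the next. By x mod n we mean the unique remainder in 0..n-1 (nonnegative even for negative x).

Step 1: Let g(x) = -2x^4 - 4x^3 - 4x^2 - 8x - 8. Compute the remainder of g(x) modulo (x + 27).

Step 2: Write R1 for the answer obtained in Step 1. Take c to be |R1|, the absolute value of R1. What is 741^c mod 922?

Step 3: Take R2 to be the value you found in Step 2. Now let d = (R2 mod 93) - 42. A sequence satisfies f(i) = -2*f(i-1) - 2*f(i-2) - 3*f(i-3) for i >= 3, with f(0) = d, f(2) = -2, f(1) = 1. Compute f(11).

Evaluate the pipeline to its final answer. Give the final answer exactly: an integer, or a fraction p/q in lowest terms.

Step 1: remainder = value at the root: -2*(-27)^4 - 4*(-27)^3 - 4*(-27)^2 - 8*(-27)^1 - 8 = (-1062882) + (78732) + (-2916) + (216) + (-8) = -986858; answer -986858
Step 2: R1 = -986858; c = 986858; squarings mod 922: 741^1=741, 741^2=491, 741^4=439, 741^8=23, 741^16=529, 741^32=475, 741^64=657, 741^128=153, 741^256=359, 741^512=723, 741^1024=877, 741^2048=181, 741^4096=491, 741^8192=439, 741^16384=23, 741^32768=529, 741^65536=475, 741^131072=657, 741^262144=153, 741^524288=359; 741^986858 = 741^2 * 741^8 * 741^32 * 741^64 * 741^128 * 741^512 * 741^1024 * 741^2048 * 741^65536 * 741^131072 * 741^262144 * 741^524288 = 809 (mod 922); answer 809
Step 3: R2 = 809; d = 23; f(3) = -2*(-2) - 2*(1) - 3*(23) = -67; iterating: f(3)=-67, f(4)=135, f(5)=-130, f(6)=191, f(7)=-527, f(8)=1062, f(9)=-1643, f(10)=2743, f(11)=-5386; answer -5386

-5386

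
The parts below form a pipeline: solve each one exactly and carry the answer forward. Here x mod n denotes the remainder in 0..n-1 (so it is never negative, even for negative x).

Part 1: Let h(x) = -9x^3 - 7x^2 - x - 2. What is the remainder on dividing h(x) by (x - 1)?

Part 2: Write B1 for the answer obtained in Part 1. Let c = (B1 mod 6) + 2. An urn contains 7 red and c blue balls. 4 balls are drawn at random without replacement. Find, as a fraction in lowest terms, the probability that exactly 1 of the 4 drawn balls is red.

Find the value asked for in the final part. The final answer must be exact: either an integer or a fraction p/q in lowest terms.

Part 1: remainder = value at the root: -9*(1)^3 - 7*(1)^2 - 1*(1)^1 - 2 = (-9) + (-7) + (-1) + (-2) = -19; answer -19
Part 2: B1 = -19; c = 7; total draws C(14,4) = 1001; favorable C(7,1)*C(7,3) = 245; P = 35/143; answer 35/143

35/143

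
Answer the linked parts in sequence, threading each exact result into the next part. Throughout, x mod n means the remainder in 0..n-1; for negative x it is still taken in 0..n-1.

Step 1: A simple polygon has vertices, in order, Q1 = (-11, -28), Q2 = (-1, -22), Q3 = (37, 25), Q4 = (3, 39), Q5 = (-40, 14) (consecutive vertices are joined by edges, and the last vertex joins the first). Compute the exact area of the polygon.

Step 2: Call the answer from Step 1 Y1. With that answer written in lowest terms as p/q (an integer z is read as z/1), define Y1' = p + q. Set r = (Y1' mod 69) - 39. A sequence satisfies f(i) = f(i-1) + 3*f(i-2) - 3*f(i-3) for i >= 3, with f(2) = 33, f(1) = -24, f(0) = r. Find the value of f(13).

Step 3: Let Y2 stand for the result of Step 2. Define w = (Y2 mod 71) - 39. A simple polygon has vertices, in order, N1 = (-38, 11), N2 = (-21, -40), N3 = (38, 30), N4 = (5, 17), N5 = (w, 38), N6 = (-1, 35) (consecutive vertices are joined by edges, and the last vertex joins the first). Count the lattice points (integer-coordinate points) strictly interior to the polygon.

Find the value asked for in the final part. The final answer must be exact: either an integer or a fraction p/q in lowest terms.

Step 1: cross terms: (-11*-22 - -1*-28)=214, (-1*25 - 37*-22)=789, (37*39 - 3*25)=1368, (3*14 - -40*39)=1602, (-40*-28 - -11*14)=1274; twice the area = |5247| = 5247; area = 5247/2; answer 5247/2
Step 2: Y1 = 5247/2; threaded value p + q = 5249; r = -34; f(3) = 1*(33) + 3*(-24) - 3*(-34) = 63; iterating: f(3)=63, f(4)=234, f(5)=324, f(6)=837, f(7)=1107, f(8)=2646, f(9)=3456, f(10)=8073, f(11)=10503, f(12)=24354, f(13)=31644; answer 31644
Step 3: Y2 = 31644; w = 10; cross terms: (-38*-40 - -21*11)=1751, (-21*30 - 38*-40)=890, (38*17 - 5*30)=496, (5*38 - 10*17)=20, (10*35 - -1*38)=388, (-1*11 - -38*35)=1319; twice the area = |4864| = 4864; area = 2432; boundary points = 17 + 1 + 1 + 1 + 1 + 1 = 22; strictly interior points = area - boundary/2 + 1 = 2422; answer 2422

2422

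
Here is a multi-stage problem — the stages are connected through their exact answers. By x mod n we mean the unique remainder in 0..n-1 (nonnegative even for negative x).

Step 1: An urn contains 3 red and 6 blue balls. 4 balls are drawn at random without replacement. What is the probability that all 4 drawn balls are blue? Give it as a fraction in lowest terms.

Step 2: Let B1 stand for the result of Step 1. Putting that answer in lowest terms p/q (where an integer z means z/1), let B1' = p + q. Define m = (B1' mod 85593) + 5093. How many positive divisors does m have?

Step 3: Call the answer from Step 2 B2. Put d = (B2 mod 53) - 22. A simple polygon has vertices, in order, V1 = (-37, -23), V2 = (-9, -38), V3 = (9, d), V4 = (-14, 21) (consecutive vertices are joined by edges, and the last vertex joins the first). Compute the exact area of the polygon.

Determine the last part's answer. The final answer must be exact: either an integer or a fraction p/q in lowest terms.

Step 1: total draws C(9,4) = 126; favorable C(6,4) = 15; P = 5/42; answer 5/42
Step 2: B1 = 5/42; threaded value p + q = 47; m = 5140; 5140 = 2^2 * 5 * 257; number of divisors = (2+1) * (1+1) * (1+1) = 12; answer 12
Step 3: B2 = 12; d = -10; cross terms: (-37*-38 - -9*-23)=1199, (-9*-10 - 9*-38)=432, (9*21 - -14*-10)=49, (-14*-23 - -37*21)=1099; twice the area = |2779| = 2779; area = 2779/2; answer 2779/2

2779/2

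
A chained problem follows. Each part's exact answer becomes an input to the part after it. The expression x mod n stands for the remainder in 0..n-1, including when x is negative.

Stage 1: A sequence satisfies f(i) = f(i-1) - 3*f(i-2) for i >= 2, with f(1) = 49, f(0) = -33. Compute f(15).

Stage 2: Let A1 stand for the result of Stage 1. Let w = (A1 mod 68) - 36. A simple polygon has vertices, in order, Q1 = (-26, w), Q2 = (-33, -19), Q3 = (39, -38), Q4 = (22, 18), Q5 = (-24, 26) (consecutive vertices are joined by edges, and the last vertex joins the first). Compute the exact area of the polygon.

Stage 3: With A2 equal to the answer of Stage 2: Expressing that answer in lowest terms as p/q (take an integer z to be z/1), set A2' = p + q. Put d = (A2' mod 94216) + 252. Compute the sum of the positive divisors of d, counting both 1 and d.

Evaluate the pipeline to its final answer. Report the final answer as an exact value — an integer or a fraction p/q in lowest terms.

4128

Stage 1: f(2) = 1*(49) - 3*(-33) = 148; iterating: f(2)=148, f(3)=1, f(4)=-443, f(5)=-446, f(6)=883, f(7)=2221, f(8)=-428, f(9)=-7091, f(10)=-5807, f(11)=15466, f(12)=32887, f(13)=-13511, f(14)=-112172, f(15)=-71639; answer -71639
Stage 2: A1 = -71639; w = -3; cross terms: (-26*-19 - -33*-3)=395, (-33*-38 - 39*-19)=1995, (39*18 - 22*-38)=1538, (22*26 - -24*18)=1004, (-24*-3 - -26*26)=748; twice the area = |5680| = 5680; area = 2840; answer 2840
Stage 3: A2 = 2840; threaded value p + q = 2841; d = 3093; 3093 = 3 * 1031; sigma = (1 + 3) * (1 + 1031) = 4 * 1032 = 4128; answer 4128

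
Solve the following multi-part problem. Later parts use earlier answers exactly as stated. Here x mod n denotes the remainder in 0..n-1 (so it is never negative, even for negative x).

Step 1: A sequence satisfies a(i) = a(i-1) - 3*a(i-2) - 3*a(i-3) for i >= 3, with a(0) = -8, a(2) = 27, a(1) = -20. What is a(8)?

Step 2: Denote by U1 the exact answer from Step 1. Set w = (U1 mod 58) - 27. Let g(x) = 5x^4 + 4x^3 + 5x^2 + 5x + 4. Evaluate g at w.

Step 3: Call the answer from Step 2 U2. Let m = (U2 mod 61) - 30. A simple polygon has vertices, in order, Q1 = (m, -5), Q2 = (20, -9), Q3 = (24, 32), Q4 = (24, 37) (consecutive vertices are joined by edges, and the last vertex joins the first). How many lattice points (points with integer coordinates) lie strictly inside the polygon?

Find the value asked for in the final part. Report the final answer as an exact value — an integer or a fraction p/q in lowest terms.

Step 1: a(3) = 1*(27) - 3*(-20) - 3*(-8) = 111; iterating: a(3)=111, a(4)=90, a(5)=-324, a(6)=-927, a(7)=-225, a(8)=3528; answer 3528
Step 2: U1 = 3528; w = 21; 5*(21)^4 + 4*(21)^3 + 5*(21)^2 + 5*(21)^1 + 4 = (972405) + (37044) + (2205) + (105) + (4) = 1011763; answer 1011763
Step 3: U2 = 1011763; m = -13; cross terms: (-13*-9 - 20*-5)=217, (20*32 - 24*-9)=856, (24*37 - 24*32)=120, (24*-5 - -13*37)=361; twice the area = |1554| = 1554; area = 777; boundary points = 1 + 1 + 5 + 1 = 8; strictly interior points = area - boundary/2 + 1 = 774; answer 774

774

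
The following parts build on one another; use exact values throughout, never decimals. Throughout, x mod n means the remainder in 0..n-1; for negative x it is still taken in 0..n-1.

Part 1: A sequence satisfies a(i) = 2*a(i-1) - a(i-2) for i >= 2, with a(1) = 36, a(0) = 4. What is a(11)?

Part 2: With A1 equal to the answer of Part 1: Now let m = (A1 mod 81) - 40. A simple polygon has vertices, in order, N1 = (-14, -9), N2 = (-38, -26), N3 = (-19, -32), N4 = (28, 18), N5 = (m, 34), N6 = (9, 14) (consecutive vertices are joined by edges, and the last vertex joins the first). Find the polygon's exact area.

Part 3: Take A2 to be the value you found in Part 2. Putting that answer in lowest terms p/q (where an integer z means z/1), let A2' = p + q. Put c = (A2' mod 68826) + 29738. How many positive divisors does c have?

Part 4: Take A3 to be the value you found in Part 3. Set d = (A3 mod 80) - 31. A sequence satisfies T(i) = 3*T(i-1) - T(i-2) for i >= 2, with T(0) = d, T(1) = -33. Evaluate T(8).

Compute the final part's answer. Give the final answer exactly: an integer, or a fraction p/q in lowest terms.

Part 1: a(2) = 2*(36) - 1*(4) = 68; iterating: a(2)=68, a(3)=100, a(4)=132, a(5)=164, a(6)=196, a(7)=228, a(8)=260, a(9)=292, a(10)=324, a(11)=356; answer 356
Part 2: A1 = 356; m = -8; cross terms: (-14*-26 - -38*-9)=22, (-38*-32 - -19*-26)=722, (-19*18 - 28*-32)=554, (28*34 - -8*18)=1096, (-8*14 - 9*34)=-418, (9*-9 - -14*14)=115; twice the area = |2091| = 2091; area = 2091/2; answer 2091/2
Part 3: A2 = 2091/2; threaded value p + q = 2093; c = 31831; 31831 = 139 * 229; number of divisors = (1+1) * (1+1) = 4; answer 4
Part 4: A3 = 4; d = -27; T(2) = 3*(-33) - 1*(-27) = -72; iterating: T(2)=-72, T(3)=-183, T(4)=-477, T(5)=-1248, T(6)=-3267, T(7)=-8553, T(8)=-22392; answer -22392

-22392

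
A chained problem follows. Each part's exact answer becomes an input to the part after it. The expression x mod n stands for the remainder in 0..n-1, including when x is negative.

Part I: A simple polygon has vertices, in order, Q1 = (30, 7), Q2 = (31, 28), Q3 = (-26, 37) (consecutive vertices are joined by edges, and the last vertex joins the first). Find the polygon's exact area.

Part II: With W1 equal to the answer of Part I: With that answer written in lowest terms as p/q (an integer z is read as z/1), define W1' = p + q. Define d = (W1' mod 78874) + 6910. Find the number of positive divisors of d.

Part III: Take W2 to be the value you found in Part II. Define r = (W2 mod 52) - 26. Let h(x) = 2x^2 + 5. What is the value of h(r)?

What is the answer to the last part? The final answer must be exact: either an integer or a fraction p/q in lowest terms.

Part I: cross terms: (30*28 - 31*7)=623, (31*37 - -26*28)=1875, (-26*7 - 30*37)=-1292; twice the area = |1206| = 1206; area = 603; answer 603
Part II: W1 = 603; threaded value p + q = 604; d = 7514; 7514 = 2 * 13 * 17^2; number of divisors = (1+1) * (1+1) * (2+1) = 12; answer 12
Part III: W2 = 12; r = -14; 2*(-14)^2 + 5 = (392) + (5) = 397; answer 397

397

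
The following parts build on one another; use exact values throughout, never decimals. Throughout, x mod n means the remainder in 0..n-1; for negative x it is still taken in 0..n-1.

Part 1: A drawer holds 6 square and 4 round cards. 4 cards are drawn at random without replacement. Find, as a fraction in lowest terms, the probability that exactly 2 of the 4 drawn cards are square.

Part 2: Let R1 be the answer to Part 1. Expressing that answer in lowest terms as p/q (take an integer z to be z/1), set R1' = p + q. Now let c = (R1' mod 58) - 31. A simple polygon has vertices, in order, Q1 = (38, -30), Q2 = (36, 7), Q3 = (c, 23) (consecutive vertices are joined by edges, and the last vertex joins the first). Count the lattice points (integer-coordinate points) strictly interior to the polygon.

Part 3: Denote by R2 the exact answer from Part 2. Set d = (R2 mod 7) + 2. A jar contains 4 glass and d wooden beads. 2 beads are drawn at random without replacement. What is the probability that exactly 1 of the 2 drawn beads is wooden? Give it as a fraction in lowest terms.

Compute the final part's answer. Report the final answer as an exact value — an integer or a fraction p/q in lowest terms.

Part 1: total draws C(10,4) = 210; favorable C(6,2)*C(4,2) = 90; P = 3/7; answer 3/7
Part 2: R1 = 3/7; threaded value p + q = 10; c = -21; cross terms: (38*7 - 36*-30)=1346, (36*23 - -21*7)=975, (-21*-30 - 38*23)=-244; twice the area = |2077| = 2077; area = 2077/2; boundary points = 1 + 1 + 1 = 3; strictly interior points = area - boundary/2 + 1 = 1038; answer 1038
Part 3: R2 = 1038; d = 4; total draws C(8,2) = 28; favorable C(4,1)*C(4,1) = 16; P = 4/7; answer 4/7

4/7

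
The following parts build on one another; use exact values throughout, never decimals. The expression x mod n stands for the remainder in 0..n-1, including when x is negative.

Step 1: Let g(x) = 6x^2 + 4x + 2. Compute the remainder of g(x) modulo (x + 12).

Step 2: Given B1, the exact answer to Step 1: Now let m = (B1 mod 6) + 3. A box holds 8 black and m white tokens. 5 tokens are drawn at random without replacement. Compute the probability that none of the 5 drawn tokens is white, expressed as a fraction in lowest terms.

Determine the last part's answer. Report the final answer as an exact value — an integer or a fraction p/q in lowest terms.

56/1287

Step 1: remainder = value at the root: 6*(-12)^2 + 4*(-12)^1 + 2 = (864) + (-48) + (2) = 818; answer 818
Step 2: B1 = 818; m = 5; total draws C(13,5) = 1287; favorable C(8,5) = 56; P = 56/1287; answer 56/1287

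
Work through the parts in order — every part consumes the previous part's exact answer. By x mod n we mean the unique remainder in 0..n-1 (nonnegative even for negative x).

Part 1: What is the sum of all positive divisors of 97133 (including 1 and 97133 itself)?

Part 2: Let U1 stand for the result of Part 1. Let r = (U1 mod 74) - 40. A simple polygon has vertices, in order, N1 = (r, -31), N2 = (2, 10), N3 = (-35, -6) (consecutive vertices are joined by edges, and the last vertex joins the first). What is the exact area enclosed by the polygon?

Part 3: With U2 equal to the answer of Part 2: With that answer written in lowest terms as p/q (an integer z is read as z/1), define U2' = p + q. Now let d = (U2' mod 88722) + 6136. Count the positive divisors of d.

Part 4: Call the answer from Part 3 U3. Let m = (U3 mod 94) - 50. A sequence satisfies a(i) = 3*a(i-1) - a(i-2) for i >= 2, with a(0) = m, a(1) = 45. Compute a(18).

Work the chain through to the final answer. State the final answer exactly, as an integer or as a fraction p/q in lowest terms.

Part 1: 97133 = 137 * 709; sigma = (1 + 137) * (1 + 709) = 138 * 710 = 97980; answer 97980
Part 2: U1 = 97980; r = -36; cross terms: (-36*10 - 2*-31)=-298, (2*-6 - -35*10)=338, (-35*-31 - -36*-6)=869; twice the area = |909| = 909; area = 909/2; answer 909/2
Part 3: U2 = 909/2; threaded value p + q = 911; d = 7047; 7047 = 3^5 * 29; number of divisors = (5+1) * (1+1) = 12; answer 12
Part 4: U3 = 12; m = -38; a(2) = 3*(45) - 1*(-38) = 173; iterating: a(2)=173, a(3)=474, a(4)=1249, a(5)=3273, a(6)=8570, a(7)=22437, a(8)=58741, a(9)=153786, a(10)=402617, a(11)=1054065, a(12)=2759578, a(13)=7224669, a(14)=18914429, a(15)=49518618, a(16)=129641425, a(17)=339405657, a(18)=888575546; answer 888575546

888575546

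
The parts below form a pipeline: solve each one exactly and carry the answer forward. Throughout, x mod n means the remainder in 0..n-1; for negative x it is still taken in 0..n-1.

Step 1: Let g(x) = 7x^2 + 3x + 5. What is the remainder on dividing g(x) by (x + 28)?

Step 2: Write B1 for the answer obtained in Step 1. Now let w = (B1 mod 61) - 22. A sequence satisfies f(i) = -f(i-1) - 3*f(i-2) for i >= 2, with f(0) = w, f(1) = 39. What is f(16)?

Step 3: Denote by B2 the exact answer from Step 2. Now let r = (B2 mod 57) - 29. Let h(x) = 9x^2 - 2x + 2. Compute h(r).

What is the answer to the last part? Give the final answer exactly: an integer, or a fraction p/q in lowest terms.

5577

Step 1: remainder = value at the root: 7*(-28)^2 + 3*(-28)^1 + 5 = (5488) + (-84) + (5) = 5409; answer 5409
Step 2: B1 = 5409; w = 19; f(2) = -1*(39) - 3*(19) = -96; iterating: f(2)=-96, f(3)=-21, f(4)=309, f(5)=-246, f(6)=-681, f(7)=1419, f(8)=624, f(9)=-4881, f(10)=3009, f(11)=11634, f(12)=-20661, f(13)=-14241, f(14)=76224, f(15)=-33501, f(16)=-195171; answer -195171
Step 3: B2 = -195171; r = 25; 9*(25)^2 - 2*(25)^1 + 2 = (5625) + (-50) + (2) = 5577; answer 5577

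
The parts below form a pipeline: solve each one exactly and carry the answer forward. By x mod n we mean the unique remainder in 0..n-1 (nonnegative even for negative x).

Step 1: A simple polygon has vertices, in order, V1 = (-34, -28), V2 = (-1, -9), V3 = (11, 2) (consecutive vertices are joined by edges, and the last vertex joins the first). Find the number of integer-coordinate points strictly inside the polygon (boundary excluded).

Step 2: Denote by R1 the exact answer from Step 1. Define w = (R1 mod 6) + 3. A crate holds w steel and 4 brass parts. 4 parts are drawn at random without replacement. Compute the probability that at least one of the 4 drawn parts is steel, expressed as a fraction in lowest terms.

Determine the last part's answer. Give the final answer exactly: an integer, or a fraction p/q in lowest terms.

Step 1: cross terms: (-34*-9 - -1*-28)=278, (-1*2 - 11*-9)=97, (11*-28 - -34*2)=-240; twice the area = |135| = 135; area = 135/2; boundary points = 1 + 1 + 15 = 17; strictly interior points = area - boundary/2 + 1 = 60; answer 60
Step 2: R1 = 60; w = 3; total draws C(7,4) = 35; complement C(4,4) = 1; favorable 35 - 1 = 34; P = 34/35; answer 34/35

34/35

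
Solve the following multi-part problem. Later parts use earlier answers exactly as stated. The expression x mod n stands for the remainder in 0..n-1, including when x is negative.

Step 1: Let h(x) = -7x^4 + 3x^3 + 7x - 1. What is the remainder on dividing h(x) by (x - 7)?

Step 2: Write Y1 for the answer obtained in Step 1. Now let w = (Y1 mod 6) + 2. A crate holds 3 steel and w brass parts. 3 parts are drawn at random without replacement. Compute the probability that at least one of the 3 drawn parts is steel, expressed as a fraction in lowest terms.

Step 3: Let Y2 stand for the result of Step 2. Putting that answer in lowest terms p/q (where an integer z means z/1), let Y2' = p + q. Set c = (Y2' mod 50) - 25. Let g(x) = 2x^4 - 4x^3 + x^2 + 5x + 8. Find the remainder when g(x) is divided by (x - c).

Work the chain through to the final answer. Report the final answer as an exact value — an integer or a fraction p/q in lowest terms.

16082

Step 1: remainder = value at the root: -7*(7)^4 + 3*(7)^3 + 7*(7)^1 - 1 = (-16807) + (1029) + (49) + (-1) = -15730; answer -15730
Step 2: Y1 = -15730; w = 4; total draws C(7,3) = 35; complement C(4,3) = 4; favorable 35 - 4 = 31; P = 31/35; answer 31/35
Step 3: Y2 = 31/35; threaded value p + q = 66; c = -9; remainder = value at the root: 2*(-9)^4 - 4*(-9)^3 + 1*(-9)^2 + 5*(-9)^1 + 8 = (13122) + (2916) + (81) + (-45) + (8) = 16082; answer 16082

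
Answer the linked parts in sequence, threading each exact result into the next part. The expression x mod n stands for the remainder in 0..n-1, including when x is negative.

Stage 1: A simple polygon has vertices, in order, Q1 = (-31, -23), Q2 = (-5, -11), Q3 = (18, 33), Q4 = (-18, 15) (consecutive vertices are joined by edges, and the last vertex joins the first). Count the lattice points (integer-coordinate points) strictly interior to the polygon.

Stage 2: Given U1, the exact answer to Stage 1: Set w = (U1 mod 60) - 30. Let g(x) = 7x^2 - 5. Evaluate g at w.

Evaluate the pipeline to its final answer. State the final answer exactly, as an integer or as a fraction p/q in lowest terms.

Stage 1: cross terms: (-31*-11 - -5*-23)=226, (-5*33 - 18*-11)=33, (18*15 - -18*33)=864, (-18*-23 - -31*15)=879; twice the area = |2002| = 2002; area = 1001; boundary points = 2 + 1 + 18 + 1 = 22; strictly interior points = area - boundary/2 + 1 = 991; answer 991
Stage 2: U1 = 991; w = 1; 7*(1)^2 - 5 = (7) + (-5) = 2; answer 2

2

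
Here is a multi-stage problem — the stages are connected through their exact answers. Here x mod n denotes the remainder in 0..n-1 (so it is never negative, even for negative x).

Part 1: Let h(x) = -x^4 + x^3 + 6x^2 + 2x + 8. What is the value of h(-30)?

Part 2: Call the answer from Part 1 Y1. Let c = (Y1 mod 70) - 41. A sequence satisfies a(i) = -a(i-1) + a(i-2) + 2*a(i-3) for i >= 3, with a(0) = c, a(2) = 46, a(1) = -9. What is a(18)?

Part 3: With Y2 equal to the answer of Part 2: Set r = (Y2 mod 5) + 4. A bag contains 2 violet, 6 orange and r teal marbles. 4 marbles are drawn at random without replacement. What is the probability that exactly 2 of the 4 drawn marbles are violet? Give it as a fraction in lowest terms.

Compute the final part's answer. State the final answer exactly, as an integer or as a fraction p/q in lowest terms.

Part 1: -1*(-30)^4 + 1*(-30)^3 + 6*(-30)^2 + 2*(-30)^1 + 8 = (-810000) + (-27000) + (5400) + (-60) + (8) = -831652; answer -831652
Part 2: Y1 = -831652; c = -23; a(3) = -1*(46) + 1*(-9) + 2*(-23) = -101; iterating: a(3)=-101, a(4)=129, a(5)=-138, a(6)=65, a(7)=55, a(8)=-266, a(9)=451, a(10)=-607, a(11)=526, a(12)=-231, a(13)=-457, a(14)=1278, a(15)=-2197, a(16)=2561, a(17)=-2202, a(18)=369; answer 369
Part 3: Y2 = 369; r = 8; total draws C(16,4) = 1820; favorable C(2,2)*C(14,2) = 91; P = 1/20; answer 1/20

1/20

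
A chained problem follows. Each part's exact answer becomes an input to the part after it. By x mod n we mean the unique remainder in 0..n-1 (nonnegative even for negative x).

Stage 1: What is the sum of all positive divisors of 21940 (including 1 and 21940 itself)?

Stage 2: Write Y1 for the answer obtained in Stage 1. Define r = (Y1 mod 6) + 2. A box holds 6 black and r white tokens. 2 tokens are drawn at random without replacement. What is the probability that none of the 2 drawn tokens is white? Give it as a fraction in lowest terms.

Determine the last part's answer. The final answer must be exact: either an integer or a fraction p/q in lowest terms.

15/28

Stage 1: 21940 = 2^2 * 5 * 1097; sigma = (1 + 2 + 4) * (1 + 5) * (1 + 1097) = 7 * 6 * 1098 = 46116; answer 46116
Stage 2: Y1 = 46116; r = 2; total draws C(8,2) = 28; favorable C(6,2) = 15; P = 15/28; answer 15/28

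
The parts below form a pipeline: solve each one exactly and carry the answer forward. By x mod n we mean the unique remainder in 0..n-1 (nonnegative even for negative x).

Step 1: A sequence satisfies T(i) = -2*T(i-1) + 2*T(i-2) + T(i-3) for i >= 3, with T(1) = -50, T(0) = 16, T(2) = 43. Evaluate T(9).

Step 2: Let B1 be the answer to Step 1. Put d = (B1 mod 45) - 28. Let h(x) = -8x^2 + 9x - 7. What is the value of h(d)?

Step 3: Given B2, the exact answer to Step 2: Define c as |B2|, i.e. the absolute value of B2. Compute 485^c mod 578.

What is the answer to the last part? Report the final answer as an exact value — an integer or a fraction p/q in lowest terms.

543

Step 1: T(3) = -2*(43) + 2*(-50) + 1*(16) = -170; iterating: T(3)=-170, T(4)=376, T(5)=-1049, T(6)=2680, T(7)=-7082, T(8)=18475, T(9)=-48434; answer -48434
Step 2: B1 = -48434; d = 3; -8*(3)^2 + 9*(3)^1 - 7 = (-72) + (27) + (-7) = -52; answer -52
Step 3: B2 = -52; c = 52; squarings mod 578: 485^1=485, 485^2=557, 485^4=441, 485^8=273, 485^16=545, 485^32=511; 485^52 = 485^4 * 485^16 * 485^32 = 543 (mod 578); answer 543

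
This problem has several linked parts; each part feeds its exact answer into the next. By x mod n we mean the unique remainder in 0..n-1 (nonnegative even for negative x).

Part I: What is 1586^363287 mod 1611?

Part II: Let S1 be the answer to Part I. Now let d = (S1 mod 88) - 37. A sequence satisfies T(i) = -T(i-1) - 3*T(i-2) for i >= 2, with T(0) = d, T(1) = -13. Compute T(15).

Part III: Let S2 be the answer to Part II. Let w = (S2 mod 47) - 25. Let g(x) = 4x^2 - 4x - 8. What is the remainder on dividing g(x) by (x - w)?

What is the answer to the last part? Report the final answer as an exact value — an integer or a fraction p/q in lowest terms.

Part I: squarings mod 1611: 1586^1=1586, 1586^2=625, 1586^4=763, 1586^8=598, 1586^16=1573, 1586^32=1444, 1586^64=502, 1586^128=688, 1586^256=1321, 1586^512=328, 1586^1024=1258, 1586^2048=562, 1586^4096=88, 1586^8192=1300, 1586^16384=61, 1586^32768=499, 1586^65536=907, 1586^131072=1039, 1586^262144=151; 1586^363287 = 1586^1 * 1586^2 * 1586^4 * 1586^16 * 1586^256 * 1586^512 * 1586^2048 * 1586^32768 * 1586^65536 * 1586^262144 = 1364 (mod 1611); answer 1364
Part II: S1 = 1364; d = 7; T(2) = -1*(-13) - 3*(7) = -8; iterating: T(2)=-8, T(3)=47, T(4)=-23, T(5)=-118, T(6)=187, T(7)=167, T(8)=-728, T(9)=227, T(10)=1957, T(11)=-2638, T(12)=-3233, T(13)=11147, T(14)=-1448, T(15)=-31993; answer -31993
Part III: S2 = -31993; w = -11; remainder = value at the root: 4*(-11)^2 - 4*(-11)^1 - 8 = (484) + (44) + (-8) = 520; answer 520

520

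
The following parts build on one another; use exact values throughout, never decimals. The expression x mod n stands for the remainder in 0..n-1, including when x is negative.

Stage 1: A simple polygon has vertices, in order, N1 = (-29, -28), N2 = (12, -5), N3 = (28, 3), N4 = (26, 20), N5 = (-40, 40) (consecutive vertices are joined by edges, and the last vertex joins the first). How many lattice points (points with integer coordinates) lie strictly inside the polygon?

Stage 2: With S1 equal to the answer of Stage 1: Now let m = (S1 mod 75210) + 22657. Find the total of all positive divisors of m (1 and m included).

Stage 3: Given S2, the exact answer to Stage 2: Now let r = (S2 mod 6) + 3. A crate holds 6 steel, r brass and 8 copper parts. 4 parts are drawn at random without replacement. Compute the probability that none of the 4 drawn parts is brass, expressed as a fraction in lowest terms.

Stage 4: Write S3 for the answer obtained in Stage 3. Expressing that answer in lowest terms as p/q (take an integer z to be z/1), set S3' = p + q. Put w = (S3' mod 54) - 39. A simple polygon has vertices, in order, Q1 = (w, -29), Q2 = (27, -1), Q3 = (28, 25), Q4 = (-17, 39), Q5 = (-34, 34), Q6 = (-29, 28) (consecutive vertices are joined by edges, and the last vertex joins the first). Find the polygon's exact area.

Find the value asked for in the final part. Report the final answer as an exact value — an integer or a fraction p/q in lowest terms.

Stage 1: cross terms: (-29*-5 - 12*-28)=481, (12*3 - 28*-5)=176, (28*20 - 26*3)=482, (26*40 - -40*20)=1840, (-40*-28 - -29*40)=2280; twice the area = |5259| = 5259; area = 5259/2; boundary points = 1 + 8 + 1 + 2 + 1 = 13; strictly interior points = area - boundary/2 + 1 = 2624; answer 2624
Stage 2: S1 = 2624; m = 25281; 25281 = 3^2 * 53^2; sigma = (1 + 3 + 9) * (1 + 53 + 2809) = 13 * 2863 = 37219; answer 37219
Stage 3: S2 = 37219; r = 4; total draws C(18,4) = 3060; favorable C(14,4) = 1001; P = 1001/3060; answer 1001/3060
Stage 4: S3 = 1001/3060; threaded value p + q = 4061; w = -28; cross terms: (-28*-1 - 27*-29)=811, (27*25 - 28*-1)=703, (28*39 - -17*25)=1517, (-17*34 - -34*39)=748, (-34*28 - -29*34)=34, (-29*-29 - -28*28)=1625; twice the area = |5438| = 5438; area = 2719; answer 2719

2719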